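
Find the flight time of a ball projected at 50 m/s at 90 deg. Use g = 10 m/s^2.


Given: v0 = 50 m/s, theta = 90 deg, g = 10 m/s^2
sin(90) = 1
Using T = 2*v0*sin(theta) / g
T = 2*50*1 / 10
T = 100 / 10
T = 10 s

10 s


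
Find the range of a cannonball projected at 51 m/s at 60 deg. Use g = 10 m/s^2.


Given: v0 = 51 m/s, theta = 60 deg, g = 10 m/s^2
sin(2*60) = sin(120) = sqrt(3)/2
Using R = v0^2 * sin(2*theta) / g
R = 51^2 * (sqrt(3)/2) / 10
R = 2601 * sqrt(3) / 20
R = 2601/20*sqrt(3) m

2601/20*sqrt(3) m


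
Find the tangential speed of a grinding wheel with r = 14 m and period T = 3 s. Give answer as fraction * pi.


Given: radius r = 14 m, period T = 3 s
Using v = 2*pi*r / T
v = 2*pi*14 / 3
v = 28*pi / 3
v = 28/3*pi m/s

28/3*pi m/s


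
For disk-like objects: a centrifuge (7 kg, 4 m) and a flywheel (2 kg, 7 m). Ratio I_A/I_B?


Given: M1=7 kg, R1=4 m, M2=2 kg, R2=7 m
For a disk: I = (1/2)*M*R^2, so I_A/I_B = (M1*R1^2)/(M2*R2^2)
M1*R1^2 = 7*16 = 112
M2*R2^2 = 2*49 = 98
I_A/I_B = 112/98 = 8/7

8/7


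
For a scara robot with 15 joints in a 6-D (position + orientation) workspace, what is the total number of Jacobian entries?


Given: task space dimension = 6, joints = 15
Jacobian is a 6 x 15 matrix
Total entries = rows * columns
Total = 6 * 15
Total = 90

90


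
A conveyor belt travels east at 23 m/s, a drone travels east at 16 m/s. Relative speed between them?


Given: v_A = 23 m/s east, v_B = 16 m/s east
Both move in the same direction; relative speed = |v_A - v_B|
|23 - 16| = |7|
= 7 m/s

7 m/s


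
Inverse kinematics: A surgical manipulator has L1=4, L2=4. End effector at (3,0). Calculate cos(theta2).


Given: L1 = 4, L2 = 4, target (x, y) = (3, 0)
Using cos(theta2) = (x^2 + y^2 - L1^2 - L2^2) / (2*L1*L2)
x^2 + y^2 = 3^2 + 0 = 9
L1^2 + L2^2 = 16 + 16 = 32
Numerator = 9 - 32 = -23
Denominator = 2*4*4 = 32
cos(theta2) = -23/32 = -23/32

-23/32


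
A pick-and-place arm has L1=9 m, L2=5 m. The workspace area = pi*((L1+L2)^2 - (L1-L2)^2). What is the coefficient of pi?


Given: L1 = 9, L2 = 5
(L1+L2)^2 = (14)^2 = 196
(L1-L2)^2 = (4)^2 = 16
Difference = 196 - 16 = 180
This equals 4*L1*L2 = 4*9*5 = 180
Workspace area = 180*pi

180


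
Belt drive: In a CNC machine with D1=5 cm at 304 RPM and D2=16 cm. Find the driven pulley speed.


Given: D1 = 5 cm, w1 = 304 RPM, D2 = 16 cm
Using D1*w1 = D2*w2
w2 = D1*w1 / D2
w2 = 5*304 / 16
w2 = 1520 / 16
w2 = 95 RPM

95 RPM


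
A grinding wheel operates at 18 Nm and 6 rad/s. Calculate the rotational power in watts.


Given: tau = 18 Nm, omega = 6 rad/s
Using P = tau * omega
P = 18 * 6
P = 108 W

108 W


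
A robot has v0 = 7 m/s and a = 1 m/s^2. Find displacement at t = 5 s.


Given: v0 = 7 m/s, a = 1 m/s^2, t = 5 s
Using s = v0*t + (1/2)*a*t^2
s = 7*5 + (1/2)*1*5^2
s = 35 + (1/2)*25
s = 35 + 25/2
s = 95/2

95/2 m


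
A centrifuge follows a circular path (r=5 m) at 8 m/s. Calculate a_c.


Given: v = 8 m/s, r = 5 m
Using a_c = v^2 / r
a_c = 8^2 / 5
a_c = 64 / 5
a_c = 64/5 m/s^2

64/5 m/s^2


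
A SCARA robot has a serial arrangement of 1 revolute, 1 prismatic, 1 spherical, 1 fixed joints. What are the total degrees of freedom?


Given: serial robot with 1 revolute, 1 prismatic, 1 spherical, 1 fixed joints
DOF contribution per joint type: revolute=1, prismatic=1, spherical=3, fixed=0
DOF = 1*1 + 1*1 + 1*3 + 1*0
DOF = 5

5


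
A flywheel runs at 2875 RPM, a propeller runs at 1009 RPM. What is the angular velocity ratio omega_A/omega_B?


Given: RPM_A = 2875, RPM_B = 1009
omega = 2*pi*RPM/60, so omega_A/omega_B = RPM_A / RPM_B
omega_A/omega_B = 2875 / 1009
omega_A/omega_B = 2875/1009

2875/1009


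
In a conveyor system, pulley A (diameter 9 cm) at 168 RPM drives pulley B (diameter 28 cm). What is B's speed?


Given: D1 = 9 cm, w1 = 168 RPM, D2 = 28 cm
Using D1*w1 = D2*w2
w2 = D1*w1 / D2
w2 = 9*168 / 28
w2 = 1512 / 28
w2 = 54 RPM

54 RPM


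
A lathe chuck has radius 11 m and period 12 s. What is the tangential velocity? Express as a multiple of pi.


Given: radius r = 11 m, period T = 12 s
Using v = 2*pi*r / T
v = 2*pi*11 / 12
v = 22*pi / 12
v = 11/6*pi m/s

11/6*pi m/s


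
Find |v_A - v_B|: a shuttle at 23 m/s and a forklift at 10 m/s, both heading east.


Given: v_A = 23 m/s east, v_B = 10 m/s east
Both move in the same direction; relative speed = |v_A - v_B|
|23 - 10| = |13|
= 13 m/s

13 m/s


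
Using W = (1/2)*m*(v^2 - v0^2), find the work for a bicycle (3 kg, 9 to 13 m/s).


Given: m = 3 kg, v0 = 9 m/s, v = 13 m/s
Using W = (1/2)*m*(v^2 - v0^2)
v^2 = 13^2 = 169
v0^2 = 9^2 = 81
v^2 - v0^2 = 169 - 81 = 88
W = (1/2)*3*88 = 132 J

132 J


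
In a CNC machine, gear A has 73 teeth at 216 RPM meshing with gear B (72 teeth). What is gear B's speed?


Given: N1 = 73 teeth, w1 = 216 RPM, N2 = 72 teeth
Using N1*w1 = N2*w2
w2 = N1*w1 / N2
w2 = 73*216 / 72
w2 = 15768 / 72
w2 = 219 RPM

219 RPM


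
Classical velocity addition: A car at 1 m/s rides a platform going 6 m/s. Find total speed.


Given: object velocity = 1 m/s, platform velocity = 6 m/s (same direction)
Using classical velocity addition: v_total = v_object + v_platform
v_total = 1 + 6
v_total = 7 m/s

7 m/s


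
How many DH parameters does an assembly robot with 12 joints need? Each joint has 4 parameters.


Given: 12 joints, 4 DH parameters per joint (d, theta, a, alpha)
Total DH parameters = number_of_joints * 4
Total = 12 * 4
Total = 48

48


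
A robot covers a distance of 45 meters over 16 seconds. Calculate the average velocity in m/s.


Given: distance d = 45 m, time t = 16 s
Using v = d / t
v = 45 / 16
v = 45/16 m/s

45/16 m/s


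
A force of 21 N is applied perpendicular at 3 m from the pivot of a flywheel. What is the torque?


Given: F = 21 N, r = 3 m, angle = 90 deg (perpendicular)
Using tau = F * r * sin(90)
sin(90) = 1
tau = 21 * 3 * 1
tau = 63 Nm

63 Nm


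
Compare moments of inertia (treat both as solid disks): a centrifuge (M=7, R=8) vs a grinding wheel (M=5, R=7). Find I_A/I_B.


Given: M1=7 kg, R1=8 m, M2=5 kg, R2=7 m
For a disk: I = (1/2)*M*R^2, so I_A/I_B = (M1*R1^2)/(M2*R2^2)
M1*R1^2 = 7*64 = 448
M2*R2^2 = 5*49 = 245
I_A/I_B = 448/245 = 64/35

64/35


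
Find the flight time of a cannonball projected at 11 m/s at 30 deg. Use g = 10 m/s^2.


Given: v0 = 11 m/s, theta = 30 deg, g = 10 m/s^2
sin(30) = 1/2
Using T = 2*v0*sin(theta) / g
T = 2*11*1/2 / 10
T = 11 / 10
T = 11/10 s

11/10 s


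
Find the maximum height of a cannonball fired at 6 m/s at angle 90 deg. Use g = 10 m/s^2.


Given: v0 = 6 m/s, theta = 90 deg, g = 10 m/s^2
sin^2(90) = 1
Using H = v0^2 * sin^2(theta) / (2*g)
H = 6^2 * 1 / (2*10)
H = 36 * 1 / 20
H = 36 / 20
H = 9/5 m

9/5 m


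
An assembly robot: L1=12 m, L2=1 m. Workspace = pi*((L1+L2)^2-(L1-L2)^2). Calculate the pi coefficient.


Given: L1 = 12, L2 = 1
(L1+L2)^2 = (13)^2 = 169
(L1-L2)^2 = (11)^2 = 121
Difference = 169 - 121 = 48
This equals 4*L1*L2 = 4*12*1 = 48
Workspace area = 48*pi

48


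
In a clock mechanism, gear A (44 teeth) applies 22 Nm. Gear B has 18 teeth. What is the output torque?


Given: N1 = 44, N2 = 18, T1 = 22 Nm
Using T2/T1 = N2/N1
T2 = T1 * N2 / N1
T2 = 22 * 18 / 44
T2 = 396 / 44
T2 = 9 Nm

9 Nm


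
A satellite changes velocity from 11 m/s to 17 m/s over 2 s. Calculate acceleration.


Given: initial velocity v0 = 11 m/s, final velocity v = 17 m/s, time t = 2 s
Using a = (v - v0) / t
a = (17 - 11) / 2
a = 6 / 2
a = 3 m/s^2

3 m/s^2


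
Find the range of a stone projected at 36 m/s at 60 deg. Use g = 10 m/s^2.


Given: v0 = 36 m/s, theta = 60 deg, g = 10 m/s^2
sin(2*60) = sin(120) = sqrt(3)/2
Using R = v0^2 * sin(2*theta) / g
R = 36^2 * (sqrt(3)/2) / 10
R = 1296 * sqrt(3) / 20
R = 324/5*sqrt(3) m

324/5*sqrt(3) m


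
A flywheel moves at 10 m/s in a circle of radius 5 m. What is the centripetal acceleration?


Given: v = 10 m/s, r = 5 m
Using a_c = v^2 / r
a_c = 10^2 / 5
a_c = 100 / 5
a_c = 20 m/s^2

20 m/s^2


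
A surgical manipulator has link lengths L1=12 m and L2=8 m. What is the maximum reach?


Given: L1 = 12 m, L2 = 8 m
For a 2-link planar arm, max reach = L1 + L2 (fully extended)
Max reach = 12 + 8
Max reach = 20 m

20 m


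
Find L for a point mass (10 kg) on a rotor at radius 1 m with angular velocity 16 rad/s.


Given: m = 10 kg, r = 1 m, omega = 16 rad/s
For a point mass: I = m*r^2
I = 10*1^2 = 10*1 = 10
L = I*omega = 10*16
L = 160 kg*m^2/s

160 kg*m^2/s


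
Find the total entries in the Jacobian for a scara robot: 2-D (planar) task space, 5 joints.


Given: task space dimension = 2, joints = 5
Jacobian is a 2 x 5 matrix
Total entries = rows * columns
Total = 2 * 5
Total = 10

10


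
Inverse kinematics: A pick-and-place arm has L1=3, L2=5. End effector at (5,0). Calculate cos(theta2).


Given: L1 = 3, L2 = 5, target (x, y) = (5, 0)
Using cos(theta2) = (x^2 + y^2 - L1^2 - L2^2) / (2*L1*L2)
x^2 + y^2 = 5^2 + 0 = 25
L1^2 + L2^2 = 9 + 25 = 34
Numerator = 25 - 34 = -9
Denominator = 2*3*5 = 30
cos(theta2) = -9/30 = -3/10

-3/10


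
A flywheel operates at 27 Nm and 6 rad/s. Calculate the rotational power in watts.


Given: tau = 27 Nm, omega = 6 rad/s
Using P = tau * omega
P = 27 * 6
P = 162 W

162 W


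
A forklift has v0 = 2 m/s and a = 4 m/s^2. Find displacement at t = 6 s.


Given: v0 = 2 m/s, a = 4 m/s^2, t = 6 s
Using s = v0*t + (1/2)*a*t^2
s = 2*6 + (1/2)*4*6^2
s = 12 + (1/2)*144
s = 12 + 72
s = 84

84 m


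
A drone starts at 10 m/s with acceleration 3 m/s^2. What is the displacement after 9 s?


Given: v0 = 10 m/s, a = 3 m/s^2, t = 9 s
Using s = v0*t + (1/2)*a*t^2
s = 10*9 + (1/2)*3*9^2
s = 90 + (1/2)*243
s = 90 + 243/2
s = 423/2

423/2 m


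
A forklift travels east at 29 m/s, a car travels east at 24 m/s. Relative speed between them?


Given: v_A = 29 m/s east, v_B = 24 m/s east
Both move in the same direction; relative speed = |v_A - v_B|
|29 - 24| = |5|
= 5 m/s

5 m/s


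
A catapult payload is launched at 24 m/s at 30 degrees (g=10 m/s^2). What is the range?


Given: v0 = 24 m/s, theta = 30 deg, g = 10 m/s^2
sin(2*30) = sin(60) = sqrt(3)/2
Using R = v0^2 * sin(2*theta) / g
R = 24^2 * (sqrt(3)/2) / 10
R = 576 * sqrt(3) / 20
R = 144/5*sqrt(3) m

144/5*sqrt(3) m


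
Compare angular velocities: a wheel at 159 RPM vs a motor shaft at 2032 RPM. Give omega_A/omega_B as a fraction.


Given: RPM_A = 159, RPM_B = 2032
omega = 2*pi*RPM/60, so omega_A/omega_B = RPM_A / RPM_B
omega_A/omega_B = 159 / 2032
omega_A/omega_B = 159/2032

159/2032


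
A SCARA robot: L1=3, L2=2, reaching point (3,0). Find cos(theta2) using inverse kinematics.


Given: L1 = 3, L2 = 2, target (x, y) = (3, 0)
Using cos(theta2) = (x^2 + y^2 - L1^2 - L2^2) / (2*L1*L2)
x^2 + y^2 = 3^2 + 0 = 9
L1^2 + L2^2 = 9 + 4 = 13
Numerator = 9 - 13 = -4
Denominator = 2*3*2 = 12
cos(theta2) = -4/12 = -1/3

-1/3


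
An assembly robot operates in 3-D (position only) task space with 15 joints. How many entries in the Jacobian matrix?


Given: task space dimension = 3, joints = 15
Jacobian is a 3 x 15 matrix
Total entries = rows * columns
Total = 3 * 15
Total = 45

45


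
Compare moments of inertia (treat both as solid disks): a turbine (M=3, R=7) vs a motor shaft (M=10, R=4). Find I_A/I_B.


Given: M1=3 kg, R1=7 m, M2=10 kg, R2=4 m
For a disk: I = (1/2)*M*R^2, so I_A/I_B = (M1*R1^2)/(M2*R2^2)
M1*R1^2 = 3*49 = 147
M2*R2^2 = 10*16 = 160
I_A/I_B = 147/160 = 147/160

147/160


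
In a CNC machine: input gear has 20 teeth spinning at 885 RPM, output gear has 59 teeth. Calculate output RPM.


Given: N1 = 20 teeth, w1 = 885 RPM, N2 = 59 teeth
Using N1*w1 = N2*w2
w2 = N1*w1 / N2
w2 = 20*885 / 59
w2 = 17700 / 59
w2 = 300 RPM

300 RPM


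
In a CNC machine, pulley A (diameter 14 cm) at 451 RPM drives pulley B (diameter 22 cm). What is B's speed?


Given: D1 = 14 cm, w1 = 451 RPM, D2 = 22 cm
Using D1*w1 = D2*w2
w2 = D1*w1 / D2
w2 = 14*451 / 22
w2 = 6314 / 22
w2 = 287 RPM

287 RPM


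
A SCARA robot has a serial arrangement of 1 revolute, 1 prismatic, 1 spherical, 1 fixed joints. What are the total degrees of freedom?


Given: serial robot with 1 revolute, 1 prismatic, 1 spherical, 1 fixed joints
DOF contribution per joint type: revolute=1, prismatic=1, spherical=3, fixed=0
DOF = 1*1 + 1*1 + 1*3 + 1*0
DOF = 5

5


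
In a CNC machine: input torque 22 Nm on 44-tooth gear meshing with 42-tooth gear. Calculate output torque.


Given: N1 = 44, N2 = 42, T1 = 22 Nm
Using T2/T1 = N2/N1
T2 = T1 * N2 / N1
T2 = 22 * 42 / 44
T2 = 924 / 44
T2 = 21 Nm

21 Nm


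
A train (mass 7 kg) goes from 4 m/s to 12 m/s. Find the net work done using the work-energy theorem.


Given: m = 7 kg, v0 = 4 m/s, v = 12 m/s
Using W = (1/2)*m*(v^2 - v0^2)
v^2 = 12^2 = 144
v0^2 = 4^2 = 16
v^2 - v0^2 = 144 - 16 = 128
W = (1/2)*7*128 = 448 J

448 J


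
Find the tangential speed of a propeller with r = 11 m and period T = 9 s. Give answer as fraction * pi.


Given: radius r = 11 m, period T = 9 s
Using v = 2*pi*r / T
v = 2*pi*11 / 9
v = 22*pi / 9
v = 22/9*pi m/s

22/9*pi m/s


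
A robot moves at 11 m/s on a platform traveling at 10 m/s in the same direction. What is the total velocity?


Given: object velocity = 11 m/s, platform velocity = 10 m/s (same direction)
Using classical velocity addition: v_total = v_object + v_platform
v_total = 11 + 10
v_total = 21 m/s

21 m/s


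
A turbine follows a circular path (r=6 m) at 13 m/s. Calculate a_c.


Given: v = 13 m/s, r = 6 m
Using a_c = v^2 / r
a_c = 13^2 / 6
a_c = 169 / 6
a_c = 169/6 m/s^2

169/6 m/s^2


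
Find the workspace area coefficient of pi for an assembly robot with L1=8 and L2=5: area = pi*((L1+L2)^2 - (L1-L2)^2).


Given: L1 = 8, L2 = 5
(L1+L2)^2 = (13)^2 = 169
(L1-L2)^2 = (3)^2 = 9
Difference = 169 - 9 = 160
This equals 4*L1*L2 = 4*8*5 = 160
Workspace area = 160*pi

160


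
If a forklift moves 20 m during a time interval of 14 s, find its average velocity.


Given: distance d = 20 m, time t = 14 s
Using v = d / t
v = 20 / 14
v = 10/7 m/s

10/7 m/s


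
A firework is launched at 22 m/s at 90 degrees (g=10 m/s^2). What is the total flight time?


Given: v0 = 22 m/s, theta = 90 deg, g = 10 m/s^2
sin(90) = 1
Using T = 2*v0*sin(theta) / g
T = 2*22*1 / 10
T = 44 / 10
T = 22/5 s

22/5 s


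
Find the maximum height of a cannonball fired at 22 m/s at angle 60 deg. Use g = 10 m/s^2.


Given: v0 = 22 m/s, theta = 60 deg, g = 10 m/s^2
sin^2(60) = 3/4
Using H = v0^2 * sin^2(theta) / (2*g)
H = 22^2 * 3/4 / (2*10)
H = 484 * 3/4 / 20
H = 363 / 20
H = 363/20 m

363/20 m


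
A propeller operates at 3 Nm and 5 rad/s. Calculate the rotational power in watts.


Given: tau = 3 Nm, omega = 5 rad/s
Using P = tau * omega
P = 3 * 5
P = 15 W

15 W


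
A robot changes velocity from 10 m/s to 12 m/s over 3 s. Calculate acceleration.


Given: initial velocity v0 = 10 m/s, final velocity v = 12 m/s, time t = 3 s
Using a = (v - v0) / t
a = (12 - 10) / 3
a = 2 / 3
a = 2/3 m/s^2

2/3 m/s^2


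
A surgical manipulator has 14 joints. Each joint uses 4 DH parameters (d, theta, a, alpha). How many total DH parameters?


Given: 14 joints, 4 DH parameters per joint (d, theta, a, alpha)
Total DH parameters = number_of_joints * 4
Total = 14 * 4
Total = 56

56


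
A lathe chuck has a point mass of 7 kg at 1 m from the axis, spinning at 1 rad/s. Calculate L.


Given: m = 7 kg, r = 1 m, omega = 1 rad/s
For a point mass: I = m*r^2
I = 7*1^2 = 7*1 = 7
L = I*omega = 7*1
L = 7 kg*m^2/s

7 kg*m^2/s


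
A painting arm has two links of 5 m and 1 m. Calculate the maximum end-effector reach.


Given: L1 = 5 m, L2 = 1 m
For a 2-link planar arm, max reach = L1 + L2 (fully extended)
Max reach = 5 + 1
Max reach = 6 m

6 m


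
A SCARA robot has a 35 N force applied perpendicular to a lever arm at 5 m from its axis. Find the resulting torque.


Given: F = 35 N, r = 5 m, angle = 90 deg (perpendicular)
Using tau = F * r * sin(90)
sin(90) = 1
tau = 35 * 5 * 1
tau = 175 Nm

175 Nm


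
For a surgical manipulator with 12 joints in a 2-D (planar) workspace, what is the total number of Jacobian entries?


Given: task space dimension = 2, joints = 12
Jacobian is a 2 x 12 matrix
Total entries = rows * columns
Total = 2 * 12
Total = 24

24


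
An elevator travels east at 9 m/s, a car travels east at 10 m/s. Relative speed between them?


Given: v_A = 9 m/s east, v_B = 10 m/s east
Both move in the same direction; relative speed = |v_A - v_B|
|9 - 10| = |-1|
= 1 m/s

1 m/s


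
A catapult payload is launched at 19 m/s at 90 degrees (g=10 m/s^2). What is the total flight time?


Given: v0 = 19 m/s, theta = 90 deg, g = 10 m/s^2
sin(90) = 1
Using T = 2*v0*sin(theta) / g
T = 2*19*1 / 10
T = 38 / 10
T = 19/5 s

19/5 s


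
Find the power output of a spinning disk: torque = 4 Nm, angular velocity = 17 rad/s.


Given: tau = 4 Nm, omega = 17 rad/s
Using P = tau * omega
P = 4 * 17
P = 68 W

68 W


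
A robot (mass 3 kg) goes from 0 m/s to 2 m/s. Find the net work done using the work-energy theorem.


Given: m = 3 kg, v0 = 0 m/s, v = 2 m/s
Using W = (1/2)*m*(v^2 - v0^2)
v^2 = 2^2 = 4
v0^2 = 0^2 = 0
v^2 - v0^2 = 4 - 0 = 4
W = (1/2)*3*4 = 6 J

6 J


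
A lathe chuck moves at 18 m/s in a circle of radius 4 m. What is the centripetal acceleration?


Given: v = 18 m/s, r = 4 m
Using a_c = v^2 / r
a_c = 18^2 / 4
a_c = 324 / 4
a_c = 81 m/s^2

81 m/s^2


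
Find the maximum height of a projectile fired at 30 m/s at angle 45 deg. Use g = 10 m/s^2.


Given: v0 = 30 m/s, theta = 45 deg, g = 10 m/s^2
sin^2(45) = 1/2
Using H = v0^2 * sin^2(theta) / (2*g)
H = 30^2 * 1/2 / (2*10)
H = 900 * 1/2 / 20
H = 450 / 20
H = 45/2 m

45/2 m


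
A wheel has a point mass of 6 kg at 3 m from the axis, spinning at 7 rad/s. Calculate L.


Given: m = 6 kg, r = 3 m, omega = 7 rad/s
For a point mass: I = m*r^2
I = 6*3^2 = 6*9 = 54
L = I*omega = 54*7
L = 378 kg*m^2/s

378 kg*m^2/s


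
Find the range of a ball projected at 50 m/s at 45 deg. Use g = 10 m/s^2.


Given: v0 = 50 m/s, theta = 45 deg, g = 10 m/s^2
sin(2*45) = sin(90) = 1
Using R = v0^2 * sin(2*theta) / g
R = 50^2 * 1 / 10
R = 2500 / 10
R = 250 m

250 m


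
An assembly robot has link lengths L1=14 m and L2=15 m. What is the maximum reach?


Given: L1 = 14 m, L2 = 15 m
For a 2-link planar arm, max reach = L1 + L2 (fully extended)
Max reach = 14 + 15
Max reach = 29 m

29 m


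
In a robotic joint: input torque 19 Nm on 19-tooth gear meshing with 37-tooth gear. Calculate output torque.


Given: N1 = 19, N2 = 37, T1 = 19 Nm
Using T2/T1 = N2/N1
T2 = T1 * N2 / N1
T2 = 19 * 37 / 19
T2 = 703 / 19
T2 = 37 Nm

37 Nm


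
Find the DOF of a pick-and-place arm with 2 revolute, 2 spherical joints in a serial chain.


Given: serial robot with 2 revolute, 2 spherical joints
DOF contribution per joint type: revolute=1, prismatic=1, spherical=3, fixed=0
DOF = 2*1 + 2*3
DOF = 8

8


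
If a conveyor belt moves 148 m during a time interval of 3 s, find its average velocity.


Given: distance d = 148 m, time t = 3 s
Using v = d / t
v = 148 / 3
v = 148/3 m/s

148/3 m/s


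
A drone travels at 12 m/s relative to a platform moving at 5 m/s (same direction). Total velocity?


Given: object velocity = 12 m/s, platform velocity = 5 m/s (same direction)
Using classical velocity addition: v_total = v_object + v_platform
v_total = 12 + 5
v_total = 17 m/s

17 m/s


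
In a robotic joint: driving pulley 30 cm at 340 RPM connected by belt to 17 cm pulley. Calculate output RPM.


Given: D1 = 30 cm, w1 = 340 RPM, D2 = 17 cm
Using D1*w1 = D2*w2
w2 = D1*w1 / D2
w2 = 30*340 / 17
w2 = 10200 / 17
w2 = 600 RPM

600 RPM


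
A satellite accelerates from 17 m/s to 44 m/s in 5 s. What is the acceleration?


Given: initial velocity v0 = 17 m/s, final velocity v = 44 m/s, time t = 5 s
Using a = (v - v0) / t
a = (44 - 17) / 5
a = 27 / 5
a = 27/5 m/s^2

27/5 m/s^2


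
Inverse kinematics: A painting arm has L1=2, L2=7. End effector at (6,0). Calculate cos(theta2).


Given: L1 = 2, L2 = 7, target (x, y) = (6, 0)
Using cos(theta2) = (x^2 + y^2 - L1^2 - L2^2) / (2*L1*L2)
x^2 + y^2 = 6^2 + 0 = 36
L1^2 + L2^2 = 4 + 49 = 53
Numerator = 36 - 53 = -17
Denominator = 2*2*7 = 28
cos(theta2) = -17/28 = -17/28

-17/28


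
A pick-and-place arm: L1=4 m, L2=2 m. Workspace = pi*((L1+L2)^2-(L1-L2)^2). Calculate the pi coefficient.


Given: L1 = 4, L2 = 2
(L1+L2)^2 = (6)^2 = 36
(L1-L2)^2 = (2)^2 = 4
Difference = 36 - 4 = 32
This equals 4*L1*L2 = 4*4*2 = 32
Workspace area = 32*pi

32


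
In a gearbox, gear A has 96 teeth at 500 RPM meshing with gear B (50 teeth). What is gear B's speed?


Given: N1 = 96 teeth, w1 = 500 RPM, N2 = 50 teeth
Using N1*w1 = N2*w2
w2 = N1*w1 / N2
w2 = 96*500 / 50
w2 = 48000 / 50
w2 = 960 RPM

960 RPM


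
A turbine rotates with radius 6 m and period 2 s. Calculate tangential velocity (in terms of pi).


Given: radius r = 6 m, period T = 2 s
Using v = 2*pi*r / T
v = 2*pi*6 / 2
v = 12*pi / 2
v = 6*pi m/s

6*pi m/s


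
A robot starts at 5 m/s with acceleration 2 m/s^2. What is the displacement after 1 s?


Given: v0 = 5 m/s, a = 2 m/s^2, t = 1 s
Using s = v0*t + (1/2)*a*t^2
s = 5*1 + (1/2)*2*1^2
s = 5 + (1/2)*2
s = 5 + 1
s = 6

6 m


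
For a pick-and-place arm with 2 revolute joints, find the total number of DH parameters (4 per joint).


Given: 2 joints, 4 DH parameters per joint (d, theta, a, alpha)
Total DH parameters = number_of_joints * 4
Total = 2 * 4
Total = 8

8


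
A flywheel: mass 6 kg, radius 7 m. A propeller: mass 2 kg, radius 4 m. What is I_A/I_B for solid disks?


Given: M1=6 kg, R1=7 m, M2=2 kg, R2=4 m
For a disk: I = (1/2)*M*R^2, so I_A/I_B = (M1*R1^2)/(M2*R2^2)
M1*R1^2 = 6*49 = 294
M2*R2^2 = 2*16 = 32
I_A/I_B = 294/32 = 147/16

147/16


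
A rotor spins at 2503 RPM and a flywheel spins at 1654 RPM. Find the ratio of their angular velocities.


Given: RPM_A = 2503, RPM_B = 1654
omega = 2*pi*RPM/60, so omega_A/omega_B = RPM_A / RPM_B
omega_A/omega_B = 2503 / 1654
omega_A/omega_B = 2503/1654

2503/1654


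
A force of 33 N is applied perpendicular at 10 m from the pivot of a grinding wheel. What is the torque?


Given: F = 33 N, r = 10 m, angle = 90 deg (perpendicular)
Using tau = F * r * sin(90)
sin(90) = 1
tau = 33 * 10 * 1
tau = 330 Nm

330 Nm


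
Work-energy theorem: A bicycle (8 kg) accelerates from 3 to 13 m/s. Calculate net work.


Given: m = 8 kg, v0 = 3 m/s, v = 13 m/s
Using W = (1/2)*m*(v^2 - v0^2)
v^2 = 13^2 = 169
v0^2 = 3^2 = 9
v^2 - v0^2 = 169 - 9 = 160
W = (1/2)*8*160 = 640 J

640 J


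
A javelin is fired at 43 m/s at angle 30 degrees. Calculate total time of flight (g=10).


Given: v0 = 43 m/s, theta = 30 deg, g = 10 m/s^2
sin(30) = 1/2
Using T = 2*v0*sin(theta) / g
T = 2*43*1/2 / 10
T = 43 / 10
T = 43/10 s

43/10 s


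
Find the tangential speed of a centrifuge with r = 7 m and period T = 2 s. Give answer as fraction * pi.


Given: radius r = 7 m, period T = 2 s
Using v = 2*pi*r / T
v = 2*pi*7 / 2
v = 14*pi / 2
v = 7*pi m/s

7*pi m/s


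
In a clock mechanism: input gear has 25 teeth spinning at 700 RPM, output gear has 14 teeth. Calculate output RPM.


Given: N1 = 25 teeth, w1 = 700 RPM, N2 = 14 teeth
Using N1*w1 = N2*w2
w2 = N1*w1 / N2
w2 = 25*700 / 14
w2 = 17500 / 14
w2 = 1250 RPM

1250 RPM


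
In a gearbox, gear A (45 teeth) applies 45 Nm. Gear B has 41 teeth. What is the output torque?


Given: N1 = 45, N2 = 41, T1 = 45 Nm
Using T2/T1 = N2/N1
T2 = T1 * N2 / N1
T2 = 45 * 41 / 45
T2 = 1845 / 45
T2 = 41 Nm

41 Nm


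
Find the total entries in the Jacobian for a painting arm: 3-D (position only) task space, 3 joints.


Given: task space dimension = 3, joints = 3
Jacobian is a 3 x 3 matrix
Total entries = rows * columns
Total = 3 * 3
Total = 9

9


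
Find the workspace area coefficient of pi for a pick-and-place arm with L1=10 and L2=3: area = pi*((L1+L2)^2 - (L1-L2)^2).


Given: L1 = 10, L2 = 3
(L1+L2)^2 = (13)^2 = 169
(L1-L2)^2 = (7)^2 = 49
Difference = 169 - 49 = 120
This equals 4*L1*L2 = 4*10*3 = 120
Workspace area = 120*pi

120


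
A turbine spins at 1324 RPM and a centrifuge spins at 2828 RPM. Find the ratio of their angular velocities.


Given: RPM_A = 1324, RPM_B = 2828
omega = 2*pi*RPM/60, so omega_A/omega_B = RPM_A / RPM_B
omega_A/omega_B = 1324 / 2828
omega_A/omega_B = 331/707

331/707


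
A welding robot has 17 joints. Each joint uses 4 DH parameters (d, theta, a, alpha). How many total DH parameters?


Given: 17 joints, 4 DH parameters per joint (d, theta, a, alpha)
Total DH parameters = number_of_joints * 4
Total = 17 * 4
Total = 68

68


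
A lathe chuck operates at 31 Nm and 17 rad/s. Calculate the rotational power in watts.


Given: tau = 31 Nm, omega = 17 rad/s
Using P = tau * omega
P = 31 * 17
P = 527 W

527 W


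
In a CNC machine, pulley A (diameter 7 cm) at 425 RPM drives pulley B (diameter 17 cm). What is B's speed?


Given: D1 = 7 cm, w1 = 425 RPM, D2 = 17 cm
Using D1*w1 = D2*w2
w2 = D1*w1 / D2
w2 = 7*425 / 17
w2 = 2975 / 17
w2 = 175 RPM

175 RPM


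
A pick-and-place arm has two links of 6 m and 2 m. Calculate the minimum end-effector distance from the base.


Given: L1 = 6 m, L2 = 2 m
For a 2-link planar arm, min reach = |L1 - L2| (second link folded back)
Min reach = |6 - 2|
Min reach = 4 m

4 m


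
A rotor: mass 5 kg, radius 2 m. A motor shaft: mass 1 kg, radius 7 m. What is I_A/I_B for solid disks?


Given: M1=5 kg, R1=2 m, M2=1 kg, R2=7 m
For a disk: I = (1/2)*M*R^2, so I_A/I_B = (M1*R1^2)/(M2*R2^2)
M1*R1^2 = 5*4 = 20
M2*R2^2 = 1*49 = 49
I_A/I_B = 20/49 = 20/49

20/49


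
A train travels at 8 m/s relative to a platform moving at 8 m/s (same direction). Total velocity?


Given: object velocity = 8 m/s, platform velocity = 8 m/s (same direction)
Using classical velocity addition: v_total = v_object + v_platform
v_total = 8 + 8
v_total = 16 m/s

16 m/s


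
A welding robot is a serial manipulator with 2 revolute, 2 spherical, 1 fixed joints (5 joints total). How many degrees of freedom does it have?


Given: serial robot with 2 revolute, 2 spherical, 1 fixed joints
DOF contribution per joint type: revolute=1, prismatic=1, spherical=3, fixed=0
DOF = 2*1 + 2*3 + 1*0
DOF = 8

8


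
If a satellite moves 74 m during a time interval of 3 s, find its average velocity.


Given: distance d = 74 m, time t = 3 s
Using v = d / t
v = 74 / 3
v = 74/3 m/s

74/3 m/s


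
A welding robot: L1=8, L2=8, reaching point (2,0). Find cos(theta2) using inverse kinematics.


Given: L1 = 8, L2 = 8, target (x, y) = (2, 0)
Using cos(theta2) = (x^2 + y^2 - L1^2 - L2^2) / (2*L1*L2)
x^2 + y^2 = 2^2 + 0 = 4
L1^2 + L2^2 = 64 + 64 = 128
Numerator = 4 - 128 = -124
Denominator = 2*8*8 = 128
cos(theta2) = -124/128 = -31/32

-31/32


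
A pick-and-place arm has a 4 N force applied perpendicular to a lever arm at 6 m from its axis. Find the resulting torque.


Given: F = 4 N, r = 6 m, angle = 90 deg (perpendicular)
Using tau = F * r * sin(90)
sin(90) = 1
tau = 4 * 6 * 1
tau = 24 Nm

24 Nm


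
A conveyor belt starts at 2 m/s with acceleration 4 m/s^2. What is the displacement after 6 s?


Given: v0 = 2 m/s, a = 4 m/s^2, t = 6 s
Using s = v0*t + (1/2)*a*t^2
s = 2*6 + (1/2)*4*6^2
s = 12 + (1/2)*144
s = 12 + 72
s = 84

84 m


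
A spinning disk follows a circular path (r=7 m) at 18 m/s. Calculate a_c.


Given: v = 18 m/s, r = 7 m
Using a_c = v^2 / r
a_c = 18^2 / 7
a_c = 324 / 7
a_c = 324/7 m/s^2

324/7 m/s^2


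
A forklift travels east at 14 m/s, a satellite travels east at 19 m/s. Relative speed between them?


Given: v_A = 14 m/s east, v_B = 19 m/s east
Both move in the same direction; relative speed = |v_A - v_B|
|14 - 19| = |-5|
= 5 m/s

5 m/s


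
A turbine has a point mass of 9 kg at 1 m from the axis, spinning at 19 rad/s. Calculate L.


Given: m = 9 kg, r = 1 m, omega = 19 rad/s
For a point mass: I = m*r^2
I = 9*1^2 = 9*1 = 9
L = I*omega = 9*19
L = 171 kg*m^2/s

171 kg*m^2/s


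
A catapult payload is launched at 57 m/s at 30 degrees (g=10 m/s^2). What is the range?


Given: v0 = 57 m/s, theta = 30 deg, g = 10 m/s^2
sin(2*30) = sin(60) = sqrt(3)/2
Using R = v0^2 * sin(2*theta) / g
R = 57^2 * (sqrt(3)/2) / 10
R = 3249 * sqrt(3) / 20
R = 3249/20*sqrt(3) m

3249/20*sqrt(3) m


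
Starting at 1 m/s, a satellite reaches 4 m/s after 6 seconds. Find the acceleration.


Given: initial velocity v0 = 1 m/s, final velocity v = 4 m/s, time t = 6 s
Using a = (v - v0) / t
a = (4 - 1) / 6
a = 3 / 6
a = 1/2 m/s^2

1/2 m/s^2


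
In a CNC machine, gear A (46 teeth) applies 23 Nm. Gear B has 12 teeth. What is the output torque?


Given: N1 = 46, N2 = 12, T1 = 23 Nm
Using T2/T1 = N2/N1
T2 = T1 * N2 / N1
T2 = 23 * 12 / 46
T2 = 276 / 46
T2 = 6 Nm

6 Nm


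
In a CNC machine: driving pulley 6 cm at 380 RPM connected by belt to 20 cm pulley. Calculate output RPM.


Given: D1 = 6 cm, w1 = 380 RPM, D2 = 20 cm
Using D1*w1 = D2*w2
w2 = D1*w1 / D2
w2 = 6*380 / 20
w2 = 2280 / 20
w2 = 114 RPM

114 RPM


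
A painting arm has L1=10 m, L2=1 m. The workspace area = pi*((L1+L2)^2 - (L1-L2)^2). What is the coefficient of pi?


Given: L1 = 10, L2 = 1
(L1+L2)^2 = (11)^2 = 121
(L1-L2)^2 = (9)^2 = 81
Difference = 121 - 81 = 40
This equals 4*L1*L2 = 4*10*1 = 40
Workspace area = 40*pi

40


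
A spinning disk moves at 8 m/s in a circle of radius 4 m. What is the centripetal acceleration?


Given: v = 8 m/s, r = 4 m
Using a_c = v^2 / r
a_c = 8^2 / 4
a_c = 64 / 4
a_c = 16 m/s^2

16 m/s^2


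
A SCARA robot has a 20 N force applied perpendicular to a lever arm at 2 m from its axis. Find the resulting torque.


Given: F = 20 N, r = 2 m, angle = 90 deg (perpendicular)
Using tau = F * r * sin(90)
sin(90) = 1
tau = 20 * 2 * 1
tau = 40 Nm

40 Nm


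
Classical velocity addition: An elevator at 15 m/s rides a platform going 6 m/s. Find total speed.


Given: object velocity = 15 m/s, platform velocity = 6 m/s (same direction)
Using classical velocity addition: v_total = v_object + v_platform
v_total = 15 + 6
v_total = 21 m/s

21 m/s


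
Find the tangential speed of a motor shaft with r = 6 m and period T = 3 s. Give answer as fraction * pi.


Given: radius r = 6 m, period T = 3 s
Using v = 2*pi*r / T
v = 2*pi*6 / 3
v = 12*pi / 3
v = 4*pi m/s

4*pi m/s


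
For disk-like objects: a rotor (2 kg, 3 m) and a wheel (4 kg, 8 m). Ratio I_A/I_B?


Given: M1=2 kg, R1=3 m, M2=4 kg, R2=8 m
For a disk: I = (1/2)*M*R^2, so I_A/I_B = (M1*R1^2)/(M2*R2^2)
M1*R1^2 = 2*9 = 18
M2*R2^2 = 4*64 = 256
I_A/I_B = 18/256 = 9/128

9/128


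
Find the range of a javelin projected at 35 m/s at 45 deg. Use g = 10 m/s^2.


Given: v0 = 35 m/s, theta = 45 deg, g = 10 m/s^2
sin(2*45) = sin(90) = 1
Using R = v0^2 * sin(2*theta) / g
R = 35^2 * 1 / 10
R = 1225 / 10
R = 245/2 m

245/2 m


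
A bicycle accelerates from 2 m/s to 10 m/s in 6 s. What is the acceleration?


Given: initial velocity v0 = 2 m/s, final velocity v = 10 m/s, time t = 6 s
Using a = (v - v0) / t
a = (10 - 2) / 6
a = 8 / 6
a = 4/3 m/s^2

4/3 m/s^2


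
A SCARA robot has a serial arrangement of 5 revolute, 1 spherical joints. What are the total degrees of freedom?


Given: serial robot with 5 revolute, 1 spherical joints
DOF contribution per joint type: revolute=1, prismatic=1, spherical=3, fixed=0
DOF = 5*1 + 1*3
DOF = 8

8


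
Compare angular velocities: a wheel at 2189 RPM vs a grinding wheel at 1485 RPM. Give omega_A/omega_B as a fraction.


Given: RPM_A = 2189, RPM_B = 1485
omega = 2*pi*RPM/60, so omega_A/omega_B = RPM_A / RPM_B
omega_A/omega_B = 2189 / 1485
omega_A/omega_B = 199/135

199/135


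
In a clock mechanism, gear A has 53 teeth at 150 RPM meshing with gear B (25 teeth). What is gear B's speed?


Given: N1 = 53 teeth, w1 = 150 RPM, N2 = 25 teeth
Using N1*w1 = N2*w2
w2 = N1*w1 / N2
w2 = 53*150 / 25
w2 = 7950 / 25
w2 = 318 RPM

318 RPM


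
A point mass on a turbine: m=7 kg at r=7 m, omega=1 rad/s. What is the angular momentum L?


Given: m = 7 kg, r = 7 m, omega = 1 rad/s
For a point mass: I = m*r^2
I = 7*7^2 = 7*49 = 343
L = I*omega = 343*1
L = 343 kg*m^2/s

343 kg*m^2/s


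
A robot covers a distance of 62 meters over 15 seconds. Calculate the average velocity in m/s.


Given: distance d = 62 m, time t = 15 s
Using v = d / t
v = 62 / 15
v = 62/15 m/s

62/15 m/s


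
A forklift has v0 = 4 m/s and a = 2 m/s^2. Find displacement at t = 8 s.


Given: v0 = 4 m/s, a = 2 m/s^2, t = 8 s
Using s = v0*t + (1/2)*a*t^2
s = 4*8 + (1/2)*2*8^2
s = 32 + (1/2)*128
s = 32 + 64
s = 96

96 m


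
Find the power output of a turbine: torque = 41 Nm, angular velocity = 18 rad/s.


Given: tau = 41 Nm, omega = 18 rad/s
Using P = tau * omega
P = 41 * 18
P = 738 W

738 W


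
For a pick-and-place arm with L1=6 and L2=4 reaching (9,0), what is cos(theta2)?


Given: L1 = 6, L2 = 4, target (x, y) = (9, 0)
Using cos(theta2) = (x^2 + y^2 - L1^2 - L2^2) / (2*L1*L2)
x^2 + y^2 = 9^2 + 0 = 81
L1^2 + L2^2 = 36 + 16 = 52
Numerator = 81 - 52 = 29
Denominator = 2*6*4 = 48
cos(theta2) = 29/48 = 29/48

29/48


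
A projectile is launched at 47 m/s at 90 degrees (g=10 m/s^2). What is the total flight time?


Given: v0 = 47 m/s, theta = 90 deg, g = 10 m/s^2
sin(90) = 1
Using T = 2*v0*sin(theta) / g
T = 2*47*1 / 10
T = 94 / 10
T = 47/5 s

47/5 s


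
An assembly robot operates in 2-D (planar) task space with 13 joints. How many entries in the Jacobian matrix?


Given: task space dimension = 2, joints = 13
Jacobian is a 2 x 13 matrix
Total entries = rows * columns
Total = 2 * 13
Total = 26

26


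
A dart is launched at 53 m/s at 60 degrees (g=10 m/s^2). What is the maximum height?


Given: v0 = 53 m/s, theta = 60 deg, g = 10 m/s^2
sin^2(60) = 3/4
Using H = v0^2 * sin^2(theta) / (2*g)
H = 53^2 * 3/4 / (2*10)
H = 2809 * 3/4 / 20
H = 8427/4 / 20
H = 8427/80 m

8427/80 m


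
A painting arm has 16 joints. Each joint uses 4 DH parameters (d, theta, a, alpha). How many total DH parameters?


Given: 16 joints, 4 DH parameters per joint (d, theta, a, alpha)
Total DH parameters = number_of_joints * 4
Total = 16 * 4
Total = 64

64


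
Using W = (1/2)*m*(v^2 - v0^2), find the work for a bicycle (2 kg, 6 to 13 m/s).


Given: m = 2 kg, v0 = 6 m/s, v = 13 m/s
Using W = (1/2)*m*(v^2 - v0^2)
v^2 = 13^2 = 169
v0^2 = 6^2 = 36
v^2 - v0^2 = 169 - 36 = 133
W = (1/2)*2*133 = 133 J

133 J


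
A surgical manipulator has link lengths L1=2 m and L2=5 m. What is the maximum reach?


Given: L1 = 2 m, L2 = 5 m
For a 2-link planar arm, max reach = L1 + L2 (fully extended)
Max reach = 2 + 5
Max reach = 7 m

7 m


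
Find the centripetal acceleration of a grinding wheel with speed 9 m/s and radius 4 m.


Given: v = 9 m/s, r = 4 m
Using a_c = v^2 / r
a_c = 9^2 / 4
a_c = 81 / 4
a_c = 81/4 m/s^2

81/4 m/s^2


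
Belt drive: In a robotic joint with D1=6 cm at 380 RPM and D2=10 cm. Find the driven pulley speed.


Given: D1 = 6 cm, w1 = 380 RPM, D2 = 10 cm
Using D1*w1 = D2*w2
w2 = D1*w1 / D2
w2 = 6*380 / 10
w2 = 2280 / 10
w2 = 228 RPM

228 RPM


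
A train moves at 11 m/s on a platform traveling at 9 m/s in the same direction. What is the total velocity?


Given: object velocity = 11 m/s, platform velocity = 9 m/s (same direction)
Using classical velocity addition: v_total = v_object + v_platform
v_total = 11 + 9
v_total = 20 m/s

20 m/s


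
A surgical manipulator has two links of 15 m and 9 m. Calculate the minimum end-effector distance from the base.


Given: L1 = 15 m, L2 = 9 m
For a 2-link planar arm, min reach = |L1 - L2| (second link folded back)
Min reach = |15 - 9|
Min reach = 6 m

6 m


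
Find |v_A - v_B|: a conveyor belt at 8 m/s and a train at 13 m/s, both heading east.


Given: v_A = 8 m/s east, v_B = 13 m/s east
Both move in the same direction; relative speed = |v_A - v_B|
|8 - 13| = |-5|
= 5 m/s

5 m/s


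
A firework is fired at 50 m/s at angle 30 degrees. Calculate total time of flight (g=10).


Given: v0 = 50 m/s, theta = 30 deg, g = 10 m/s^2
sin(30) = 1/2
Using T = 2*v0*sin(theta) / g
T = 2*50*1/2 / 10
T = 50 / 10
T = 5 s

5 s


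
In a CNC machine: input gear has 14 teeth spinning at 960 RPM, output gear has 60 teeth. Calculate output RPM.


Given: N1 = 14 teeth, w1 = 960 RPM, N2 = 60 teeth
Using N1*w1 = N2*w2
w2 = N1*w1 / N2
w2 = 14*960 / 60
w2 = 13440 / 60
w2 = 224 RPM

224 RPM


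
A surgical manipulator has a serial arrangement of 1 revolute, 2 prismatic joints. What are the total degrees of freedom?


Given: serial robot with 1 revolute, 2 prismatic joints
DOF contribution per joint type: revolute=1, prismatic=1, spherical=3, fixed=0
DOF = 1*1 + 2*1
DOF = 3

3


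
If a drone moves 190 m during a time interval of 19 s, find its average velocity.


Given: distance d = 190 m, time t = 19 s
Using v = d / t
v = 190 / 19
v = 10 m/s

10 m/s


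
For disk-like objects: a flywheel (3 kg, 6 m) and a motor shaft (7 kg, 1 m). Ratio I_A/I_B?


Given: M1=3 kg, R1=6 m, M2=7 kg, R2=1 m
For a disk: I = (1/2)*M*R^2, so I_A/I_B = (M1*R1^2)/(M2*R2^2)
M1*R1^2 = 3*36 = 108
M2*R2^2 = 7*1 = 7
I_A/I_B = 108/7 = 108/7

108/7


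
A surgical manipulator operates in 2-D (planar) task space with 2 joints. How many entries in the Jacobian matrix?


Given: task space dimension = 2, joints = 2
Jacobian is a 2 x 2 matrix
Total entries = rows * columns
Total = 2 * 2
Total = 4

4


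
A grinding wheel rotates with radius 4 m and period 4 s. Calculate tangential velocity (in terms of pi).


Given: radius r = 4 m, period T = 4 s
Using v = 2*pi*r / T
v = 2*pi*4 / 4
v = 8*pi / 4
v = 2*pi m/s

2*pi m/s


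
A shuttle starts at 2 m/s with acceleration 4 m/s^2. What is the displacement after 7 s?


Given: v0 = 2 m/s, a = 4 m/s^2, t = 7 s
Using s = v0*t + (1/2)*a*t^2
s = 2*7 + (1/2)*4*7^2
s = 14 + (1/2)*196
s = 14 + 98
s = 112

112 m


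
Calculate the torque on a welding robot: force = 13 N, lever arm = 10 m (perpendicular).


Given: F = 13 N, r = 10 m, angle = 90 deg (perpendicular)
Using tau = F * r * sin(90)
sin(90) = 1
tau = 13 * 10 * 1
tau = 130 Nm

130 Nm


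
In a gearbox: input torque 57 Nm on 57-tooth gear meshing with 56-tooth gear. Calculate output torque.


Given: N1 = 57, N2 = 56, T1 = 57 Nm
Using T2/T1 = N2/N1
T2 = T1 * N2 / N1
T2 = 57 * 56 / 57
T2 = 3192 / 57
T2 = 56 Nm

56 Nm


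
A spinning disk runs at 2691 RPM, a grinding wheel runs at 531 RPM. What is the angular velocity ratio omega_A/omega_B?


Given: RPM_A = 2691, RPM_B = 531
omega = 2*pi*RPM/60, so omega_A/omega_B = RPM_A / RPM_B
omega_A/omega_B = 2691 / 531
omega_A/omega_B = 299/59

299/59


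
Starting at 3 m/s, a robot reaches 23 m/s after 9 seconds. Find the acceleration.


Given: initial velocity v0 = 3 m/s, final velocity v = 23 m/s, time t = 9 s
Using a = (v - v0) / t
a = (23 - 3) / 9
a = 20 / 9
a = 20/9 m/s^2

20/9 m/s^2


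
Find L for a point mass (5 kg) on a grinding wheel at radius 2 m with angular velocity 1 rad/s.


Given: m = 5 kg, r = 2 m, omega = 1 rad/s
For a point mass: I = m*r^2
I = 5*2^2 = 5*4 = 20
L = I*omega = 20*1
L = 20 kg*m^2/s

20 kg*m^2/s


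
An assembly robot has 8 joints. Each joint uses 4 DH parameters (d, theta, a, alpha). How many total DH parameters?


Given: 8 joints, 4 DH parameters per joint (d, theta, a, alpha)
Total DH parameters = number_of_joints * 4
Total = 8 * 4
Total = 32

32


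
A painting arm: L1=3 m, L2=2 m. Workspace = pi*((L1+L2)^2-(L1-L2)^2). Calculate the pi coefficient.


Given: L1 = 3, L2 = 2
(L1+L2)^2 = (5)^2 = 25
(L1-L2)^2 = (1)^2 = 1
Difference = 25 - 1 = 24
This equals 4*L1*L2 = 4*3*2 = 24
Workspace area = 24*pi

24


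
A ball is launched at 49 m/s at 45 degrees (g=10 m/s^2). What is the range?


Given: v0 = 49 m/s, theta = 45 deg, g = 10 m/s^2
sin(2*45) = sin(90) = 1
Using R = v0^2 * sin(2*theta) / g
R = 49^2 * 1 / 10
R = 2401 / 10
R = 2401/10 m

2401/10 m
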